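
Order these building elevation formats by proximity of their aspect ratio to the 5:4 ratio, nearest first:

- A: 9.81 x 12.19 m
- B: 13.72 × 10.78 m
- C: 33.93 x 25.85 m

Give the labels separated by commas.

A, B, C

Ratios: A = 12.19 / 9.81 ≈ 1.243; B = 13.72 / 10.78 ≈ 1.273; C = 33.93 / 25.85 ≈ 1.313.
|Δ from 1.250|: A 0.007; B 0.023; C 0.063.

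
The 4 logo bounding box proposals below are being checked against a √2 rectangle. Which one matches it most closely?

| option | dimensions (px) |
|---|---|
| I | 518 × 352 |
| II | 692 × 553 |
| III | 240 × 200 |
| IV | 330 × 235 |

Ratios (long/short): I ≈ 1.472; II ≈ 1.251; III ≈ 1.200; IV ≈ 1.404.
root-2 ≈ 1.414; option IV is nearest (Δ 0.010).

IV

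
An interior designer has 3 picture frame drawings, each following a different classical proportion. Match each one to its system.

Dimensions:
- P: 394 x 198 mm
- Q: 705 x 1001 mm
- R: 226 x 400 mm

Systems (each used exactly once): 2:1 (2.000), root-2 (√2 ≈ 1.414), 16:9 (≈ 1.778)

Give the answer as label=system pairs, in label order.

P=2:1, Q=root-2, R=16:9

P = 394/198 ≈ 1.990 → 2:1 (2.000)
Q = 1001/705 ≈ 1.420 → root-2 (1.414)
R = 400/226 ≈ 1.770 → 16:9 (1.778)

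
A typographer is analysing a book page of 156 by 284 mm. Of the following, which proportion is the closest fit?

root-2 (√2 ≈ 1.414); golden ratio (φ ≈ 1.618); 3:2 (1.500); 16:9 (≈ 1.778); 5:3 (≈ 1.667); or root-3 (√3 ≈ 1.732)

16:9

Ratio = 284 / 156 ≈ 1.821.
Distances: root-2 1.414 (Δ 0.407); golden ratio 1.618 (Δ 0.203); 3:2 1.500 (Δ 0.321); 16:9 1.778 (Δ 0.043); 5:3 1.667 (Δ 0.154); root-3 1.732 (Δ 0.089).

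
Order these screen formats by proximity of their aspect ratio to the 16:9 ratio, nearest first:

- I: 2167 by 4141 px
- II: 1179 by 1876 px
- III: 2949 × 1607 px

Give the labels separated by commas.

I: 4141/2167 ≈ 1.911 → |1.911 − 1.778| = 0.133
II: 1876/1179 ≈ 1.591 → |1.591 − 1.778| = 0.187
III: 2949/1607 ≈ 1.835 → |1.835 − 1.778| = 0.057

III, I, II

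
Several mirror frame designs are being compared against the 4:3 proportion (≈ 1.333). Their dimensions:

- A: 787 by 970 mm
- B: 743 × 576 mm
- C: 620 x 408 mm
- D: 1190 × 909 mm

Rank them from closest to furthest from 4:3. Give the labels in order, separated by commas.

Ratios: A = 970 / 787 ≈ 1.233; B = 743 / 576 ≈ 1.290; C = 620 / 408 ≈ 1.520; D = 1190 / 909 ≈ 1.309.
|Δ from 1.333|: A 0.100; B 0.043; C 0.187; D 0.024.

D, B, A, C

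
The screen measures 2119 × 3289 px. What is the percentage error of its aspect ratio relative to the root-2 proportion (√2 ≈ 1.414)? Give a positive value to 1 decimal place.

Ratio = 3289 / 2119 ≈ 1.5521.
Ideal root-2 ≈ 1.4142. |1.5521 − 1.4142| / 1.4142 ≈ 9.75% → 9.8%.

9.8%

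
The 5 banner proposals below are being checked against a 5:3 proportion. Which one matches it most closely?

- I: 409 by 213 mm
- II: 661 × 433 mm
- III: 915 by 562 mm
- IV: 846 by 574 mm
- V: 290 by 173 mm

Ratios (long/short): I ≈ 1.920; II ≈ 1.527; III ≈ 1.628; IV ≈ 1.474; V ≈ 1.676.
5:3 ≈ 1.667; option V is nearest (Δ 0.009).

V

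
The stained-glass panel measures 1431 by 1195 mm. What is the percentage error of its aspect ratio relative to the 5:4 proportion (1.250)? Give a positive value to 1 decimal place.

Ratio = 1431 / 1195 ≈ 1.1975.
Ideal 5:4 = 1.2500. |1.1975 − 1.2500| / 1.2500 ≈ 4.20% → 4.2%.

4.2%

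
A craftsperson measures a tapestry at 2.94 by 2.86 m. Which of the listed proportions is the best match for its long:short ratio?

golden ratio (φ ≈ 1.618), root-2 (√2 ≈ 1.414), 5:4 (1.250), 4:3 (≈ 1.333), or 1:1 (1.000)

2.94/2.86 ≈ 1.028. Nearest candidates are 1:1 (1.000, off by 0.028) and 5:4 (1.250, off by 0.222).

1:1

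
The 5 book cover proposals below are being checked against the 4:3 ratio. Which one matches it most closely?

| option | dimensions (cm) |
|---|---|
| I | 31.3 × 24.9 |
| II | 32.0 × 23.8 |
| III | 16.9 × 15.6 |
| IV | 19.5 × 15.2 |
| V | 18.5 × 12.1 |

II

Ratios (long/short): I ≈ 1.257; II ≈ 1.345; III ≈ 1.083; IV ≈ 1.283; V ≈ 1.529.
4:3 ≈ 1.333; option II is nearest (Δ 0.012).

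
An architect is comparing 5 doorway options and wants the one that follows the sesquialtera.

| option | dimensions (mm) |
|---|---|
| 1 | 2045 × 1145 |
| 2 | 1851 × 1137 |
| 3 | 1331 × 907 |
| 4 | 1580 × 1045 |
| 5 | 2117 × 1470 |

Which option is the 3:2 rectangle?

4

Target 3:2 ≈ 1.500.
1: 1.786 (Δ0.286)  2: 1.628 (Δ0.128)  3: 1.467 (Δ0.033)  4: 1.512 (Δ0.012)  5: 1.440 (Δ0.060)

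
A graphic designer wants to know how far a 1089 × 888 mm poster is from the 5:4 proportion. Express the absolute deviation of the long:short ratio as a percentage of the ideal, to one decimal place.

1.9%

Ratio = 1089 / 888 ≈ 1.2264.
Ideal 5:4 = 1.2500. |1.2264 − 1.2500| / 1.2500 ≈ 1.89% → 1.9%.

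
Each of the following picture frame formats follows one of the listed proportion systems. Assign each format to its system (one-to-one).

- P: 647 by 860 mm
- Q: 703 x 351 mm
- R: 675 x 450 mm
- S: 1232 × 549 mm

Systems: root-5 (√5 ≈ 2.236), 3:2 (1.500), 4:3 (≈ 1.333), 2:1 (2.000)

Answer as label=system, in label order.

P=4:3, Q=2:1, R=3:2, S=root-5

P = 860/647 ≈ 1.329 → 4:3 (1.333)
Q = 703/351 ≈ 2.003 → 2:1 (2.000)
R = 675/450 ≈ 1.500 → 3:2 (1.500)
S = 1232/549 ≈ 2.244 → root-5 (2.236)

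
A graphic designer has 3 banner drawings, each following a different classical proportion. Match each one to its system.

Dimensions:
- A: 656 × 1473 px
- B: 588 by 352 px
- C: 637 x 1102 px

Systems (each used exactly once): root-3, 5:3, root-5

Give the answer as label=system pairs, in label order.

A=root-5, B=5:3, C=root-3

Ratios: A ≈ 2.245; B ≈ 1.670; C ≈ 1.730.
Targets: root-3 ≈ 1.732; 5:3 ≈ 1.667; root-5 ≈ 2.236.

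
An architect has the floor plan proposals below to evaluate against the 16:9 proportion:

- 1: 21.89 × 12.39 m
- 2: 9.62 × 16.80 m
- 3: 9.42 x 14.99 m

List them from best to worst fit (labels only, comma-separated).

1, 2, 3

Ratios: 1 = 21.89 / 12.39 ≈ 1.767; 2 = 16.80 / 9.62 ≈ 1.746; 3 = 14.99 / 9.42 ≈ 1.591.
|Δ from 1.778|: 1 0.011; 2 0.032; 3 0.187.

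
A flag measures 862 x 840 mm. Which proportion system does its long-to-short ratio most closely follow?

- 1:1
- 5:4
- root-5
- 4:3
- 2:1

862/840 ≈ 1.026. Nearest candidates are 1:1 (1.000, off by 0.026) and 5:4 (1.250, off by 0.224).

1:1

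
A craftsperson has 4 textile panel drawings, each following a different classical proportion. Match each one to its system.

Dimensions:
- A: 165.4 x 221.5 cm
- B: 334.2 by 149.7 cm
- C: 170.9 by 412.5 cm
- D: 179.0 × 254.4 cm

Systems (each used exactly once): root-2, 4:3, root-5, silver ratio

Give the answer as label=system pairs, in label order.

A=4:3, B=root-5, C=silver ratio, D=root-2

Ratios: A ≈ 1.339; B ≈ 2.232; C ≈ 2.414; D ≈ 1.421.
Targets: root-2 ≈ 1.414; 4:3 ≈ 1.333; root-5 ≈ 2.236; silver ratio ≈ 2.414.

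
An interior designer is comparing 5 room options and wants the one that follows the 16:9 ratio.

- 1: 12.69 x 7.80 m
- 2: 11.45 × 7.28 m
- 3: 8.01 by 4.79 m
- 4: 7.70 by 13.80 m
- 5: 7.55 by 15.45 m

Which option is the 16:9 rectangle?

Target 16:9 ≈ 1.778.
1: 1.627 (Δ0.151)  2: 1.573 (Δ0.205)  3: 1.672 (Δ0.106)  4: 1.792 (Δ0.014)  5: 2.046 (Δ0.268)

4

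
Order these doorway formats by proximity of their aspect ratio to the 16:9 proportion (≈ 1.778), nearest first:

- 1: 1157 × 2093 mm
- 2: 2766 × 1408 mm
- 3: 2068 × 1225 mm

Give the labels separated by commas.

Ratios: 1 = 2093 / 1157 ≈ 1.809; 2 = 2766 / 1408 ≈ 1.964; 3 = 2068 / 1225 ≈ 1.688.
|Δ from 1.778|: 1 0.031; 2 0.186; 3 0.090.

1, 3, 2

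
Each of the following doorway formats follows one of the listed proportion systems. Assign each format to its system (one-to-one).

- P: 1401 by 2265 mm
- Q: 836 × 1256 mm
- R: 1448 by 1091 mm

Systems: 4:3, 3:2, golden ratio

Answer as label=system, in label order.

Ratios: P ≈ 1.617; Q ≈ 1.502; R ≈ 1.327.
Targets: 4:3 ≈ 1.333; 3:2 ≈ 1.500; golden ratio ≈ 1.618.

P=golden ratio, Q=3:2, R=4:3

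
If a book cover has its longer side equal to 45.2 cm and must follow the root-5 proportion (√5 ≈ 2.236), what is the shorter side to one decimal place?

root-5 ≈ 2.23607.
Shorter side = 45.2 ÷ 2.23607 ≈ 20.214 → 20.2 cm.

20.2 cm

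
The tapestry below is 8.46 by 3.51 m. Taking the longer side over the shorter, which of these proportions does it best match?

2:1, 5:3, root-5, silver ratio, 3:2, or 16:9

Ratio = 8.46 / 3.51 ≈ 2.410.
Distances: 2:1 2.000 (Δ 0.410); 5:3 1.667 (Δ 0.743); root-5 2.236 (Δ 0.174); silver ratio 2.414 (Δ 0.004); 3:2 1.500 (Δ 0.910); 16:9 1.778 (Δ 0.632).

silver ratio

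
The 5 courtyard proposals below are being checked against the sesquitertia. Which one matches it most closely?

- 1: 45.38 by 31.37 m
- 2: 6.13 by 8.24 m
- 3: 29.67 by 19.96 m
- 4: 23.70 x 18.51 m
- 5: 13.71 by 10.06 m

Target 4:3 ≈ 1.333.
1: 1.447 (Δ0.114)  2: 1.344 (Δ0.011)  3: 1.486 (Δ0.153)  4: 1.280 (Δ0.053)  5: 1.363 (Δ0.030)

2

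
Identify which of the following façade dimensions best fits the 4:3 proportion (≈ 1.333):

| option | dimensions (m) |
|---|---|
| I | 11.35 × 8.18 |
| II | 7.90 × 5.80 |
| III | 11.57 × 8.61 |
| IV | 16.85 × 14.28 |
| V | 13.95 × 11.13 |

III

Target 4:3 ≈ 1.333.
I: 1.388 (Δ0.055)  II: 1.362 (Δ0.029)  III: 1.344 (Δ0.011)  IV: 1.180 (Δ0.153)  V: 1.253 (Δ0.080)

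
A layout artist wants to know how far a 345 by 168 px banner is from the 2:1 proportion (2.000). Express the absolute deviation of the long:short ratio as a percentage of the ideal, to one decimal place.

2.7%

Ratio = 345 / 168 ≈ 2.0536.
Ideal 2:1 = 2.0000. |2.0536 − 2.0000| / 2.0000 ≈ 2.68% → 2.7%.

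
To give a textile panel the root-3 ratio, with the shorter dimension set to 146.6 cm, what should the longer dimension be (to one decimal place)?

root-3 ≈ 1.73205.
Longer side = 146.6 × 1.73205 ≈ 253.919 → 253.9 cm.

253.9 cm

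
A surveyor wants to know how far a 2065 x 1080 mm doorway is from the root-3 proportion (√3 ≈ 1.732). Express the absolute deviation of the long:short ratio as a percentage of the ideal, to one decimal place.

Ratio = 2065 / 1080 ≈ 1.9120.
Ideal root-3 ≈ 1.7321. |1.9120 − 1.7321| / 1.7321 ≈ 10.39% → 10.4%.

10.4%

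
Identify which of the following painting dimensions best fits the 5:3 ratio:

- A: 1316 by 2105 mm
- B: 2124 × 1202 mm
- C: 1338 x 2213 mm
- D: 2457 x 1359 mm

Target 5:3 ≈ 1.667.
A: 1.600 (Δ0.067)  B: 1.767 (Δ0.100)  C: 1.654 (Δ0.013)  D: 1.808 (Δ0.141)

C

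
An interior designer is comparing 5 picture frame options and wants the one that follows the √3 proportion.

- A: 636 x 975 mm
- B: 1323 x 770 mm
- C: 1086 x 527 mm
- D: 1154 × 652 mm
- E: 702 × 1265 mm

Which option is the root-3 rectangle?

Ratios (long/short): A ≈ 1.533; B ≈ 1.718; C ≈ 2.061; D ≈ 1.770; E ≈ 1.802.
root-3 ≈ 1.732; option B is nearest (Δ 0.014).

B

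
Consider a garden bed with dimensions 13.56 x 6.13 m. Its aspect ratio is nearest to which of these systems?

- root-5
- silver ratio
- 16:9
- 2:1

root-5

Ratio = 13.56 / 6.13 ≈ 2.212.
Distances: root-5 2.236 (Δ 0.024); silver ratio 2.414 (Δ 0.202); 16:9 1.778 (Δ 0.434); 2:1 2.000 (Δ 0.212).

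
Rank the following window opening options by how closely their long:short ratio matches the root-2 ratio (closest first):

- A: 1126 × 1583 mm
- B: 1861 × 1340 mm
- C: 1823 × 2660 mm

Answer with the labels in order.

A, B, C

A: 1583/1126 ≈ 1.406 → |1.406 − 1.414| = 0.008
B: 1861/1340 ≈ 1.389 → |1.389 − 1.414| = 0.025
C: 2660/1823 ≈ 1.459 → |1.459 − 1.414| = 0.045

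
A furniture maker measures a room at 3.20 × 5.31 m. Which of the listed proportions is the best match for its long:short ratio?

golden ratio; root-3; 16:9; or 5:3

Ratio = 5.31 / 3.20 ≈ 1.659.
Distances: golden ratio 1.618 (Δ 0.041); root-3 1.732 (Δ 0.073); 16:9 1.778 (Δ 0.119); 5:3 1.667 (Δ 0.008).

5:3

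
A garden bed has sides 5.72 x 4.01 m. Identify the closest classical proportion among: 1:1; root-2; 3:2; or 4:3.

root-2

5.72/4.01 ≈ 1.426. Nearest candidates are root-2 (1.414, off by 0.012) and 3:2 (1.500, off by 0.074).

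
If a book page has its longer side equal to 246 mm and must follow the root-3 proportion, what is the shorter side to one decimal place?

142.0 mm

root-3 ≈ 1.73205.
Shorter side = 246 ÷ 1.73205 ≈ 142.028 → 142.0 mm.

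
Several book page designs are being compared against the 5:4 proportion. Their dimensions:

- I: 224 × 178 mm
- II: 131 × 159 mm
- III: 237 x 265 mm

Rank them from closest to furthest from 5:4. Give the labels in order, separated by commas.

I: 224/178 ≈ 1.258 → |1.258 − 1.250| = 0.008
II: 159/131 ≈ 1.214 → |1.214 − 1.250| = 0.036
III: 265/237 ≈ 1.118 → |1.118 − 1.250| = 0.132

I, II, III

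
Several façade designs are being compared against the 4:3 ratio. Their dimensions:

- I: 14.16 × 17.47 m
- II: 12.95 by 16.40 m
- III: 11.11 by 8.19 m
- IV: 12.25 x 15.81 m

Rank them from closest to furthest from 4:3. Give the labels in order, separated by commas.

III, IV, II, I

Ratios: I = 17.47 / 14.16 ≈ 1.234; II = 16.40 / 12.95 ≈ 1.266; III = 11.11 / 8.19 ≈ 1.357; IV = 15.81 / 12.25 ≈ 1.291.
|Δ from 1.333|: I 0.099; II 0.067; III 0.024; IV 0.042.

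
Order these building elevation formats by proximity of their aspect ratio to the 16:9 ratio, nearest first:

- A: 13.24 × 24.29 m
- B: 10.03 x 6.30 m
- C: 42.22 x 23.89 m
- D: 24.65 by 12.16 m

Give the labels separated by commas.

C, A, B, D

Ratios: A = 24.29 / 13.24 ≈ 1.835; B = 10.03 / 6.30 ≈ 1.592; C = 42.22 / 23.89 ≈ 1.767; D = 24.65 / 12.16 ≈ 2.027.
|Δ from 1.778|: A 0.057; B 0.186; C 0.011; D 0.249.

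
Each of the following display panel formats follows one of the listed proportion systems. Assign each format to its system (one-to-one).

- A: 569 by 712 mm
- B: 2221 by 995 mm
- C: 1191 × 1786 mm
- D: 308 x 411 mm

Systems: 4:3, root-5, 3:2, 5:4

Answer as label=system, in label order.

A=5:4, B=root-5, C=3:2, D=4:3

Ratios: A ≈ 1.251; B ≈ 2.232; C ≈ 1.500; D ≈ 1.334.
Targets: 4:3 ≈ 1.333; root-5 ≈ 2.236; 3:2 ≈ 1.500; 5:4 ≈ 1.250.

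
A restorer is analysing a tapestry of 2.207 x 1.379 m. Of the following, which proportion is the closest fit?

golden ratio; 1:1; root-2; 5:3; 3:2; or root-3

2.207/1.379 ≈ 1.600. Nearest candidates are golden ratio (1.618, off by 0.018) and 5:3 (1.667, off by 0.067).

golden ratio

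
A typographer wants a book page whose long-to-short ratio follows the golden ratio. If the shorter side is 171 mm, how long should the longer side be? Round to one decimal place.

golden ratio ≈ 1.61803.
Longer side = 171 × 1.61803 ≈ 276.683 → 276.7 mm.

276.7 mm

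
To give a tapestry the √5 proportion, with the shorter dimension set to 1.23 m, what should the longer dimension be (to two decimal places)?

root-5 ≈ 2.23607.
Longer side = 1.23 × 2.23607 ≈ 2.7504 → 2.75 m.

2.75 m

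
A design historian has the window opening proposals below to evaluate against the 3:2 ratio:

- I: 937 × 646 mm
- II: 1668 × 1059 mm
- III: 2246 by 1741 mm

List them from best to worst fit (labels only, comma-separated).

I: 937/646 ≈ 1.450 → |1.450 − 1.500| = 0.050
II: 1668/1059 ≈ 1.575 → |1.575 − 1.500| = 0.075
III: 2246/1741 ≈ 1.290 → |1.290 − 1.500| = 0.210

I, II, III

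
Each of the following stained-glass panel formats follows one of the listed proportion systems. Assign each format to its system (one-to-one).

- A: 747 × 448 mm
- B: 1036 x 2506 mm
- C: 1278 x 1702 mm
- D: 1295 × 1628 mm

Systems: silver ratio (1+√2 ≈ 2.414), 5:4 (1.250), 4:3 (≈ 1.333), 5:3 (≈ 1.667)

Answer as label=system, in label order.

Ratios: A ≈ 1.667; B ≈ 2.419; C ≈ 1.332; D ≈ 1.257.
Targets: silver ratio ≈ 2.414; 5:4 ≈ 1.250; 4:3 ≈ 1.333; 5:3 ≈ 1.667.

A=5:3, B=silver ratio, C=4:3, D=5:4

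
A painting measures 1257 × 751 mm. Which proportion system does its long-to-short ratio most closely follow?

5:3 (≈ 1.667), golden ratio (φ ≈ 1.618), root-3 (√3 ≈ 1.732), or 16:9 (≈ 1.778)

5:3

Ratio = 1257 / 751 ≈ 1.674.
Distances: 5:3 1.667 (Δ 0.007); golden ratio 1.618 (Δ 0.056); root-3 1.732 (Δ 0.058); 16:9 1.778 (Δ 0.104).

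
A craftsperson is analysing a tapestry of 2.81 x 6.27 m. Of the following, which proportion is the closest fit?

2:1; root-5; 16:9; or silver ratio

root-5

Ratio = 6.27 / 2.81 ≈ 2.231.
Distances: 2:1 2.000 (Δ 0.231); root-5 2.236 (Δ 0.005); 16:9 1.778 (Δ 0.453); silver ratio 2.414 (Δ 0.183).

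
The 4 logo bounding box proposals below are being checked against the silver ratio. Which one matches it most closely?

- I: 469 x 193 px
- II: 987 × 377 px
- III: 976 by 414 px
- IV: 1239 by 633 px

Ratios (long/short): I ≈ 2.430; II ≈ 2.618; III ≈ 2.357; IV ≈ 1.957.
silver ratio ≈ 2.414; option I is nearest (Δ 0.016).

I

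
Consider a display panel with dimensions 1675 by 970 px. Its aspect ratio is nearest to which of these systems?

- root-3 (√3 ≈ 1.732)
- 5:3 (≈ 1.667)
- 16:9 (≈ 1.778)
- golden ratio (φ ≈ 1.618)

root-3

Ratio = 1675 / 970 ≈ 1.727.
Distances: root-3 1.732 (Δ 0.005); 5:3 1.667 (Δ 0.060); 16:9 1.778 (Δ 0.051); golden ratio 1.618 (Δ 0.109).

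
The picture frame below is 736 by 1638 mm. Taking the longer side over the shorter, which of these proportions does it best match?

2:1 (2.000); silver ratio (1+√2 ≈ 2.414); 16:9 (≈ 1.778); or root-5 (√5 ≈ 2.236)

root-5

1638/736 ≈ 2.226. Nearest candidates are root-5 (2.236, off by 0.010) and silver ratio (2.414, off by 0.188).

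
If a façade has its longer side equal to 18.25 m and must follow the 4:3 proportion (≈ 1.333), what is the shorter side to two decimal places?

4:3 ≈ 1.33333.
Shorter side = 18.25 ÷ 1.33333 ≈ 13.6875 → 13.69 m.

13.69 m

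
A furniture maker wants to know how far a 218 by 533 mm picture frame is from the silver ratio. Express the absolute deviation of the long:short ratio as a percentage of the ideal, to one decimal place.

Ratio = 533 / 218 ≈ 2.4450.
Ideal silver ratio ≈ 2.4142. |2.4450 − 2.4142| / 2.4142 ≈ 1.28% → 1.3%.

1.3%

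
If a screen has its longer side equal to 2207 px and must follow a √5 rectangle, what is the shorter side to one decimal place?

root-5 ≈ 2.23607.
Shorter side = 2207 ÷ 2.23607 ≈ 987.000 → 987.0 px.

987.0 px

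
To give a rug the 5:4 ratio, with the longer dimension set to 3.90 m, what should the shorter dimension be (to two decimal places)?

3.12 m

5:4 = 1.25000.
Shorter side = 3.90 ÷ 1.25000 ≈ 3.1200 → 3.12 m.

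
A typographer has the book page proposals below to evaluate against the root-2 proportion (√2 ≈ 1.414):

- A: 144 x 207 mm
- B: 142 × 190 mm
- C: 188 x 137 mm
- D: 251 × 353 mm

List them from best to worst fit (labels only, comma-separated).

Ratios: A = 207 / 144 ≈ 1.438; B = 190 / 142 ≈ 1.338; C = 188 / 137 ≈ 1.372; D = 353 / 251 ≈ 1.406.
|Δ from 1.414|: A 0.024; B 0.076; C 0.042; D 0.008.

D, A, C, B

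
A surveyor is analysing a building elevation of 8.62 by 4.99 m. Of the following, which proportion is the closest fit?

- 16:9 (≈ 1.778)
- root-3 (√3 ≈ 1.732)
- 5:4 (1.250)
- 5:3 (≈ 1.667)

Ratio = 8.62 / 4.99 ≈ 1.727.
Distances: 16:9 1.778 (Δ 0.051); root-3 1.732 (Δ 0.005); 5:4 1.250 (Δ 0.477); 5:3 1.667 (Δ 0.060).

root-3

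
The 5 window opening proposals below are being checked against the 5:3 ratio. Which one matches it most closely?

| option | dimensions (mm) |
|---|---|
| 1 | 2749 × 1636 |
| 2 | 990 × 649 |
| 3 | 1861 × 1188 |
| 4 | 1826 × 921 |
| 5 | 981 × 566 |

1

Target 5:3 ≈ 1.667.
1: 1.680 (Δ0.013)  2: 1.525 (Δ0.142)  3: 1.566 (Δ0.101)  4: 1.983 (Δ0.316)  5: 1.733 (Δ0.066)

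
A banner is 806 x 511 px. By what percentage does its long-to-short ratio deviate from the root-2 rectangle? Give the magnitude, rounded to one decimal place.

Ratio = 806 / 511 ≈ 1.5773.
Ideal root-2 ≈ 1.4142. |1.5773 − 1.4142| / 1.4142 ≈ 11.53% → 11.5%.

11.5%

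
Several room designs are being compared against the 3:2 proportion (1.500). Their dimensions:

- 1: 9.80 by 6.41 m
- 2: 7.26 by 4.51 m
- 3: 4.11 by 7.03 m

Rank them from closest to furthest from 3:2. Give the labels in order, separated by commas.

1, 2, 3

1: 9.80/6.41 ≈ 1.529 → |1.529 − 1.500| = 0.029
2: 7.26/4.51 ≈ 1.610 → |1.610 − 1.500| = 0.110
3: 7.03/4.11 ≈ 1.710 → |1.710 − 1.500| = 0.210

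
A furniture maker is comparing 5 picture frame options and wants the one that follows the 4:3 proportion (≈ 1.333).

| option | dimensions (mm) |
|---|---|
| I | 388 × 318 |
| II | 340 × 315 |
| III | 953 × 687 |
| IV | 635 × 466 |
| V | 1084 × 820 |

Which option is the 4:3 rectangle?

Ratios (long/short): I ≈ 1.220; II ≈ 1.079; III ≈ 1.387; IV ≈ 1.363; V ≈ 1.322.
4:3 ≈ 1.333; option V is nearest (Δ 0.011).

V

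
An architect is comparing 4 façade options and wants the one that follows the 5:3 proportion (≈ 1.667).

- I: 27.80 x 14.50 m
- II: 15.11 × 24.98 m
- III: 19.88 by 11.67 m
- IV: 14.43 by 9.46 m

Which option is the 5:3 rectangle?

Ratios (long/short): I ≈ 1.917; II ≈ 1.653; III ≈ 1.704; IV ≈ 1.525.
5:3 ≈ 1.667; option II is nearest (Δ 0.014).

II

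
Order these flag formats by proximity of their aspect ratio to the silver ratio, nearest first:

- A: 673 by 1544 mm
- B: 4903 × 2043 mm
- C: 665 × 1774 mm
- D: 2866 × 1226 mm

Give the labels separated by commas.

B, D, A, C

A: 1544/673 ≈ 2.294 → |2.294 − 2.414| = 0.120
B: 4903/2043 ≈ 2.400 → |2.400 − 2.414| = 0.014
C: 1774/665 ≈ 2.668 → |2.668 − 2.414| = 0.254
D: 2866/1226 ≈ 2.338 → |2.338 − 2.414| = 0.076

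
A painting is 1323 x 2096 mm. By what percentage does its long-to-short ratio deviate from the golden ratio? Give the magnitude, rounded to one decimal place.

2.1%

Ratio = 2096 / 1323 ≈ 1.5843.
Ideal golden ratio ≈ 1.6180. |1.5843 − 1.6180| / 1.6180 ≈ 2.08% → 2.1%.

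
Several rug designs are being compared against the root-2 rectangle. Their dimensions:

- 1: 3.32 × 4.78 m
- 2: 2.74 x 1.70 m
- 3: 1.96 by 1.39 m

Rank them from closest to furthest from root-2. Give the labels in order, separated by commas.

3, 1, 2

Ratios: 1 = 4.78 / 3.32 ≈ 1.440; 2 = 2.74 / 1.70 ≈ 1.612; 3 = 1.96 / 1.39 ≈ 1.410.
|Δ from 1.414|: 1 0.026; 2 0.198; 3 0.004.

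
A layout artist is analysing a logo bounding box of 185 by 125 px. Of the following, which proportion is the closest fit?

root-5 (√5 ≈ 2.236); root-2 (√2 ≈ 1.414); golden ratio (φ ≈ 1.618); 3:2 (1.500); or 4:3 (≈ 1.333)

185/125 ≈ 1.480. Nearest candidates are 3:2 (1.500, off by 0.020) and root-2 (1.414, off by 0.066).

3:2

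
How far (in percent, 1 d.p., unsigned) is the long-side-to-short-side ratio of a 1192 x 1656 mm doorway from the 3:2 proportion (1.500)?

Ratio = 1656 / 1192 ≈ 1.3893.
Ideal 3:2 = 1.5000. |1.3893 − 1.5000| / 1.5000 ≈ 7.38% → 7.4%.

7.4%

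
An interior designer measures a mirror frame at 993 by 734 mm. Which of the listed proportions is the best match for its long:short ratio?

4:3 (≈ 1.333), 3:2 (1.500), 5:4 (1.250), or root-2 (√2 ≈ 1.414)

Ratio = 993 / 734 ≈ 1.353.
Distances: 4:3 1.333 (Δ 0.020); 3:2 1.500 (Δ 0.147); 5:4 1.250 (Δ 0.103); root-2 1.414 (Δ 0.061).

4:3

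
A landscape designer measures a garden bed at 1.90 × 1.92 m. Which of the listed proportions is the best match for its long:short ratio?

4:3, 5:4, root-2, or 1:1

1:1

Ratio = 1.92 / 1.90 ≈ 1.011.
Distances: 4:3 1.333 (Δ 0.322); 5:4 1.250 (Δ 0.239); root-2 1.414 (Δ 0.403); 1:1 1.000 (Δ 0.011).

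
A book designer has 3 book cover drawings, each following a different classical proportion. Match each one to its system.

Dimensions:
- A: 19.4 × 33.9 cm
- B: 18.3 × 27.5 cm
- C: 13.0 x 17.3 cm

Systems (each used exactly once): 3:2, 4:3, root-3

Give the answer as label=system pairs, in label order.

A = 33.9/19.4 ≈ 1.747 → root-3 (1.732)
B = 27.5/18.3 ≈ 1.503 → 3:2 (1.500)
C = 17.3/13.0 ≈ 1.331 → 4:3 (1.333)

A=root-3, B=3:2, C=4:3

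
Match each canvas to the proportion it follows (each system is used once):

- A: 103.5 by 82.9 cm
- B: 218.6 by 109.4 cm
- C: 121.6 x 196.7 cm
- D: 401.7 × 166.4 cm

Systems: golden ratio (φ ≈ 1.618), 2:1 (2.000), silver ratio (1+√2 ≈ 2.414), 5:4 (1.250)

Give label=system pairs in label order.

A = 103.5/82.9 ≈ 1.248 → 5:4 (1.250)
B = 218.6/109.4 ≈ 1.998 → 2:1 (2.000)
C = 196.7/121.6 ≈ 1.618 → golden ratio (1.618)
D = 401.7/166.4 ≈ 2.414 → silver ratio (2.414)

A=5:4, B=2:1, C=golden ratio, D=silver ratio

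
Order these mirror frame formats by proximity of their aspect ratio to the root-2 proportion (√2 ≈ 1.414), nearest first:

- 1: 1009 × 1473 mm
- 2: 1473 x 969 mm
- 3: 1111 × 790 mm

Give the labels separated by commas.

Ratios: 1 = 1473 / 1009 ≈ 1.460; 2 = 1473 / 969 ≈ 1.520; 3 = 1111 / 790 ≈ 1.406.
|Δ from 1.414|: 1 0.046; 2 0.106; 3 0.008.

3, 1, 2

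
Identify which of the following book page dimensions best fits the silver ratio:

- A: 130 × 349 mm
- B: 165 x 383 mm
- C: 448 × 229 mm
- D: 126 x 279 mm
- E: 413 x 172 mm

Ratios (long/short): A ≈ 2.685; B ≈ 2.321; C ≈ 1.956; D ≈ 2.214; E ≈ 2.401.
silver ratio ≈ 2.414; option E is nearest (Δ 0.013).

E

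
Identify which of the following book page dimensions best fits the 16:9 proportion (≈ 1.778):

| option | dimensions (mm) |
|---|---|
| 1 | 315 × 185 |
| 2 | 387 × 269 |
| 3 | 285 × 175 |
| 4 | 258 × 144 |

4

Ratios (long/short): 1 ≈ 1.703; 2 ≈ 1.439; 3 ≈ 1.629; 4 ≈ 1.792.
16:9 ≈ 1.778; option 4 is nearest (Δ 0.014).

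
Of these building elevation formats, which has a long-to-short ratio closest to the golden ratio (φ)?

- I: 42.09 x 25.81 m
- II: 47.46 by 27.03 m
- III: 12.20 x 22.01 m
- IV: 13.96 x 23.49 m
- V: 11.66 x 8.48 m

Ratios (long/short): I ≈ 1.631; II ≈ 1.756; III ≈ 1.804; IV ≈ 1.683; V ≈ 1.375.
golden ratio ≈ 1.618; option I is nearest (Δ 0.013).

I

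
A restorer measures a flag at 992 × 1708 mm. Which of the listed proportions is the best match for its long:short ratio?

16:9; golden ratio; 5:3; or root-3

root-3

Ratio = 1708 / 992 ≈ 1.722.
Distances: 16:9 1.778 (Δ 0.056); golden ratio 1.618 (Δ 0.104); 5:3 1.667 (Δ 0.055); root-3 1.732 (Δ 0.010).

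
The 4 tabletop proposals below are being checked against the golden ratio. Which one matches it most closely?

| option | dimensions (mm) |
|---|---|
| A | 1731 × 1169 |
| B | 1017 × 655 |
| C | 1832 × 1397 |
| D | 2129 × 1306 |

Ratios (long/short): A ≈ 1.481; B ≈ 1.553; C ≈ 1.311; D ≈ 1.630.
golden ratio ≈ 1.618; option D is nearest (Δ 0.012).

D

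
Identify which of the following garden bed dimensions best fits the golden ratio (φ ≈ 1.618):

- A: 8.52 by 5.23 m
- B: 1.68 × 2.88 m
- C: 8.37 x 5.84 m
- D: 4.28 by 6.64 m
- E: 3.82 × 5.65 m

A

Ratios (long/short): A ≈ 1.629; B ≈ 1.714; C ≈ 1.433; D ≈ 1.551; E ≈ 1.479.
golden ratio ≈ 1.618; option A is nearest (Δ 0.011).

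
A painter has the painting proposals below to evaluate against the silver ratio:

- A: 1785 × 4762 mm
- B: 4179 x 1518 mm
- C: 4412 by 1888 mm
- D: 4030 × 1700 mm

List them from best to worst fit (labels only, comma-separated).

A: 4762/1785 ≈ 2.668 → |2.668 − 2.414| = 0.254
B: 4179/1518 ≈ 2.753 → |2.753 − 2.414| = 0.339
C: 4412/1888 ≈ 2.337 → |2.337 − 2.414| = 0.077
D: 4030/1700 ≈ 2.371 → |2.371 − 2.414| = 0.043

D, C, A, B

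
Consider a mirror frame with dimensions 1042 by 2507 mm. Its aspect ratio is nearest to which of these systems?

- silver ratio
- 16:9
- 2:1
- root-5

Ratio = 2507 / 1042 ≈ 2.406.
Distances: silver ratio 2.414 (Δ 0.008); 16:9 1.778 (Δ 0.628); 2:1 2.000 (Δ 0.406); root-5 2.236 (Δ 0.170).

silver ratio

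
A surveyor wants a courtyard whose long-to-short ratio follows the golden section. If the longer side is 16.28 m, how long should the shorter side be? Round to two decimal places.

10.06 m

golden ratio ≈ 1.61803.
Shorter side = 16.28 ÷ 1.61803 ≈ 10.0616 → 10.06 m.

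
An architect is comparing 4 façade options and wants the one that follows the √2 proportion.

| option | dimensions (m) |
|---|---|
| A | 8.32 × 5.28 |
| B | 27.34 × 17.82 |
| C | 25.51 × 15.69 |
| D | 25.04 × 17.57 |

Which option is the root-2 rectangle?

D

Ratios (long/short): A ≈ 1.576; B ≈ 1.534; C ≈ 1.626; D ≈ 1.425.
root-2 ≈ 1.414; option D is nearest (Δ 0.011).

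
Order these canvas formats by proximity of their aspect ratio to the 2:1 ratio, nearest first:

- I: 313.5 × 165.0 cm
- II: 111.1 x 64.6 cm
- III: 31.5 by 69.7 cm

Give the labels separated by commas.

I, III, II

Ratios: I = 313.5 / 165.0 ≈ 1.900; II = 111.1 / 64.6 ≈ 1.720; III = 69.7 / 31.5 ≈ 2.213.
|Δ from 2.000|: I 0.100; II 0.280; III 0.213.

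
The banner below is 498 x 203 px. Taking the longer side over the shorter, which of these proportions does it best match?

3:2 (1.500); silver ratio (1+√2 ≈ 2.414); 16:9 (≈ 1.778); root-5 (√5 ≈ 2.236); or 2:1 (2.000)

498/203 ≈ 2.453. Nearest candidates are silver ratio (2.414, off by 0.039) and root-5 (2.236, off by 0.217).

silver ratio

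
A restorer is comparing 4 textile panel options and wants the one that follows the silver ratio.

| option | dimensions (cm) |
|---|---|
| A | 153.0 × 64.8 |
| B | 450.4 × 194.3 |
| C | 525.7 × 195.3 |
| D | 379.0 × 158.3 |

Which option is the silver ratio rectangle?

Target silver ratio ≈ 2.414.
A: 2.361 (Δ0.053)  B: 2.318 (Δ0.096)  C: 2.692 (Δ0.278)  D: 2.394 (Δ0.020)

D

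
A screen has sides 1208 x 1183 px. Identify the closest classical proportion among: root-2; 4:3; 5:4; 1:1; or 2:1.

1:1

1208/1183 ≈ 1.021. Nearest candidates are 1:1 (1.000, off by 0.021) and 5:4 (1.250, off by 0.229).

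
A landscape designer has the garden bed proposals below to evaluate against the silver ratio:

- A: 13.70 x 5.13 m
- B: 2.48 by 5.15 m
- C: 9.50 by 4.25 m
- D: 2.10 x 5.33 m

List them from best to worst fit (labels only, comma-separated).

D, C, A, B

A: 13.70/5.13 ≈ 2.671 → |2.671 − 2.414| = 0.257
B: 5.15/2.48 ≈ 2.077 → |2.077 − 2.414| = 0.337
C: 9.50/4.25 ≈ 2.235 → |2.235 − 2.414| = 0.179
D: 5.33/2.10 ≈ 2.538 → |2.538 − 2.414| = 0.124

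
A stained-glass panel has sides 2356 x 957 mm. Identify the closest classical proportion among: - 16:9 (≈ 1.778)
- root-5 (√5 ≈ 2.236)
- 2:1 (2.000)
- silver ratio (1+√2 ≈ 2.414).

Ratio = 2356 / 957 ≈ 2.462.
Distances: 16:9 1.778 (Δ 0.684); root-5 2.236 (Δ 0.226); 2:1 2.000 (Δ 0.462); silver ratio 2.414 (Δ 0.048).

silver ratio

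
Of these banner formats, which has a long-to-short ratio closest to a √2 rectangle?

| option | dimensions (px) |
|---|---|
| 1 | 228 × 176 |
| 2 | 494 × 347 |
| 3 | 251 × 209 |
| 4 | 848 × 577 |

Ratios (long/short): 1 ≈ 1.295; 2 ≈ 1.424; 3 ≈ 1.201; 4 ≈ 1.470.
root-2 ≈ 1.414; option 2 is nearest (Δ 0.010).

2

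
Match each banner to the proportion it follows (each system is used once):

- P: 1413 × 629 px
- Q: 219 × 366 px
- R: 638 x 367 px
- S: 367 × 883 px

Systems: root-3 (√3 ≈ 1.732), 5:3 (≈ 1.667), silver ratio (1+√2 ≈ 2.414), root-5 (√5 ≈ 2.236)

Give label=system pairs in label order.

Ratios: P ≈ 2.246; Q ≈ 1.671; R ≈ 1.738; S ≈ 2.406.
Targets: root-3 ≈ 1.732; 5:3 ≈ 1.667; silver ratio ≈ 2.414; root-5 ≈ 2.236.

P=root-5, Q=5:3, R=root-3, S=silver ratio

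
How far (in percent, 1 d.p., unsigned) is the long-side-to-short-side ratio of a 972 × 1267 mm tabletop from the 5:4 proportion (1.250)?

4.3%

Ratio = 1267 / 972 ≈ 1.3035.
Ideal 5:4 = 1.2500. |1.3035 − 1.2500| / 1.2500 ≈ 4.28% → 4.3%.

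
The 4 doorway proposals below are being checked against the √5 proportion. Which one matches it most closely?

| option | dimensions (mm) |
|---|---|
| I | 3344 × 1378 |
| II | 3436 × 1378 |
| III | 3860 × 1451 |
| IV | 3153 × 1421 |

IV

Ratios (long/short): I ≈ 2.427; II ≈ 2.493; III ≈ 2.660; IV ≈ 2.219.
root-5 ≈ 2.236; option IV is nearest (Δ 0.017).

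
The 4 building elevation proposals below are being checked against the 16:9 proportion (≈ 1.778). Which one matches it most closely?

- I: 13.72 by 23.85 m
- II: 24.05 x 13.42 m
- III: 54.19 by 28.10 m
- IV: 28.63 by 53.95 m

Ratios (long/short): I ≈ 1.738; II ≈ 1.792; III ≈ 1.928; IV ≈ 1.884.
16:9 ≈ 1.778; option II is nearest (Δ 0.014).

II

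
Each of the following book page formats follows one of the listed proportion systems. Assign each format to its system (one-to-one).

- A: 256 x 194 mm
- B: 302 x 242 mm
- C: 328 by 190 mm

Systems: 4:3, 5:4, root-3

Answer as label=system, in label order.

A=4:3, B=5:4, C=root-3

Ratios: A ≈ 1.320; B ≈ 1.248; C ≈ 1.726.
Targets: 4:3 ≈ 1.333; 5:4 ≈ 1.250; root-3 ≈ 1.732.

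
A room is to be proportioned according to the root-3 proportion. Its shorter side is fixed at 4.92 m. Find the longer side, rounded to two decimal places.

8.52 m

root-3 ≈ 1.73205.
Longer side = 4.92 × 1.73205 ≈ 8.5217 → 8.52 m.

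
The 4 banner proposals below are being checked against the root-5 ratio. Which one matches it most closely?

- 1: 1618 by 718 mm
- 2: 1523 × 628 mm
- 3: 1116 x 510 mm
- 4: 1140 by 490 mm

1

Target root-5 ≈ 2.236.
1: 2.253 (Δ0.017)  2: 2.425 (Δ0.189)  3: 2.188 (Δ0.048)  4: 2.327 (Δ0.091)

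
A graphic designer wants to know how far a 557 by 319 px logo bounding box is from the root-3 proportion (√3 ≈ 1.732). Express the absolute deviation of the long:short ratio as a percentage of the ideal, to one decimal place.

Ratio = 557 / 319 ≈ 1.7461.
Ideal root-3 ≈ 1.7321. |1.7461 − 1.7321| / 1.7321 ≈ 0.81% → 0.8%.

0.8%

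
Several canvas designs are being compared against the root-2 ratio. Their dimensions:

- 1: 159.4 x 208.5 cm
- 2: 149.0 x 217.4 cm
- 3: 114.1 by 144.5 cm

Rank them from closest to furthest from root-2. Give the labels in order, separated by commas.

2, 1, 3

Ratios: 1 = 208.5 / 159.4 ≈ 1.308; 2 = 217.4 / 149.0 ≈ 1.459; 3 = 144.5 / 114.1 ≈ 1.266.
|Δ from 1.414|: 1 0.106; 2 0.045; 3 0.148.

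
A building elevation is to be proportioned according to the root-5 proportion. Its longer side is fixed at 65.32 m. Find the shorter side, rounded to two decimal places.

29.21 m

root-5 ≈ 2.23607.
Shorter side = 65.32 ÷ 2.23607 ≈ 29.2120 → 29.21 m.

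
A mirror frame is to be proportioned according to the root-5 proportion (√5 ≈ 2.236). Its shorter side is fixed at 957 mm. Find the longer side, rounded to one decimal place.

2139.9 mm

root-5 ≈ 2.23607.
Longer side = 957 × 2.23607 ≈ 2139.919 → 2139.9 mm.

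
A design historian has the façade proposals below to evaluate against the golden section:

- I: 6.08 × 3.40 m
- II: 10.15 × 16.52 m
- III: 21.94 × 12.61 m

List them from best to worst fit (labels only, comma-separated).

II, III, I

I: 6.08/3.40 ≈ 1.788 → |1.788 − 1.618| = 0.170
II: 16.52/10.15 ≈ 1.628 → |1.628 − 1.618| = 0.010
III: 21.94/12.61 ≈ 1.740 → |1.740 − 1.618| = 0.122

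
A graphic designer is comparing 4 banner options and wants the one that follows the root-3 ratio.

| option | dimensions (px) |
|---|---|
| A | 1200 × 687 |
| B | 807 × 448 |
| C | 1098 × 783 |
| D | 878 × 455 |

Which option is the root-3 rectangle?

Target root-3 ≈ 1.732.
A: 1.747 (Δ0.015)  B: 1.801 (Δ0.069)  C: 1.402 (Δ0.330)  D: 1.930 (Δ0.198)

A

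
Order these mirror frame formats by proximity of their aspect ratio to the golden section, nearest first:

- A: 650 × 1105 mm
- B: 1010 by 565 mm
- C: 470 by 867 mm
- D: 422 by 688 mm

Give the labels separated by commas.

D, A, B, C

Ratios: A = 1105 / 650 ≈ 1.700; B = 1010 / 565 ≈ 1.788; C = 867 / 470 ≈ 1.845; D = 688 / 422 ≈ 1.630.
|Δ from 1.618|: A 0.082; B 0.170; C 0.227; D 0.012.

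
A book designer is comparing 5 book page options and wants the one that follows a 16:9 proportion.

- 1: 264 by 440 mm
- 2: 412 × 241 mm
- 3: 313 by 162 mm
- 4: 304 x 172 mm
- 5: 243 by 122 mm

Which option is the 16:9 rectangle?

Ratios (long/short): 1 ≈ 1.667; 2 ≈ 1.710; 3 ≈ 1.932; 4 ≈ 1.767; 5 ≈ 1.992.
16:9 ≈ 1.778; option 4 is nearest (Δ 0.011).

4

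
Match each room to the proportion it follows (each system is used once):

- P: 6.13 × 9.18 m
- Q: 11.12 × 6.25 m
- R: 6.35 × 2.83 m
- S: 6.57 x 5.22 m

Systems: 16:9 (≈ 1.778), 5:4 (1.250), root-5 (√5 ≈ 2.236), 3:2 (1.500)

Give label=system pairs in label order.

P = 9.18/6.13 ≈ 1.498 → 3:2 (1.500)
Q = 11.12/6.25 ≈ 1.779 → 16:9 (1.778)
R = 6.35/2.83 ≈ 2.244 → root-5 (2.236)
S = 6.57/5.22 ≈ 1.259 → 5:4 (1.250)

P=3:2, Q=16:9, R=root-5, S=5:4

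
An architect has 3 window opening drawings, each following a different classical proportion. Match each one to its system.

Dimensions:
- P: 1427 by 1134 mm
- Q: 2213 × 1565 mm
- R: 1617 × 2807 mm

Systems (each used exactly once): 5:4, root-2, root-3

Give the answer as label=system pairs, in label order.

P=5:4, Q=root-2, R=root-3

Ratios: P ≈ 1.258; Q ≈ 1.414; R ≈ 1.736.
Targets: 5:4 ≈ 1.250; root-2 ≈ 1.414; root-3 ≈ 1.732.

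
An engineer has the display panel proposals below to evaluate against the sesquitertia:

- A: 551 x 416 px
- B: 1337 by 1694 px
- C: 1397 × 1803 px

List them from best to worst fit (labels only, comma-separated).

A, C, B

Ratios: A = 551 / 416 ≈ 1.325; B = 1694 / 1337 ≈ 1.267; C = 1803 / 1397 ≈ 1.291.
|Δ from 1.333|: A 0.008; B 0.066; C 0.042.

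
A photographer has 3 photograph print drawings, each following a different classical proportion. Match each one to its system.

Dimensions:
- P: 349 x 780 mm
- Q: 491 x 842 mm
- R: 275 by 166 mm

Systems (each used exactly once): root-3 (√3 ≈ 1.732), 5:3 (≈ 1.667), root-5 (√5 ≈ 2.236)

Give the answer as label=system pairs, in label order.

Ratios: P ≈ 2.235; Q ≈ 1.715; R ≈ 1.657.
Targets: root-3 ≈ 1.732; 5:3 ≈ 1.667; root-5 ≈ 2.236.

P=root-5, Q=root-3, R=5:3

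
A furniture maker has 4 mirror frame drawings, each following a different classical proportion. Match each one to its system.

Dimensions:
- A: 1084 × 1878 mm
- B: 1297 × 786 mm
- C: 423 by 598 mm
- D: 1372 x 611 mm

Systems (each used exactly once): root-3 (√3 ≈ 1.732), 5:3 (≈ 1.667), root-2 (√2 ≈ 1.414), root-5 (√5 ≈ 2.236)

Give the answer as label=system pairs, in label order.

Ratios: A ≈ 1.732; B ≈ 1.650; C ≈ 1.414; D ≈ 2.245.
Targets: root-3 ≈ 1.732; 5:3 ≈ 1.667; root-2 ≈ 1.414; root-5 ≈ 2.236.

A=root-3, B=5:3, C=root-2, D=root-5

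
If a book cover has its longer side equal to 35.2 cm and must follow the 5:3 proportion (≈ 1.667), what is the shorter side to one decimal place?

21.1 cm

5:3 ≈ 1.66667.
Shorter side = 35.2 ÷ 1.66667 ≈ 21.120 → 21.1 cm.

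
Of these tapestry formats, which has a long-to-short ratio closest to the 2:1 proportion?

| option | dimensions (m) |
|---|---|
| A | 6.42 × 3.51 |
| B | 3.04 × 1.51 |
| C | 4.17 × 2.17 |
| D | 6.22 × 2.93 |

Target 2:1 ≈ 2.000.
A: 1.829 (Δ0.171)  B: 2.013 (Δ0.013)  C: 1.922 (Δ0.078)  D: 2.123 (Δ0.123)

B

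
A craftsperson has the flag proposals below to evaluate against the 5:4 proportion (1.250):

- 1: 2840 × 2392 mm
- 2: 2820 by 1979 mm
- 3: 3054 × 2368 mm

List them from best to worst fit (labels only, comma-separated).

1: 2840/2392 ≈ 1.187 → |1.187 − 1.250| = 0.063
2: 2820/1979 ≈ 1.425 → |1.425 − 1.250| = 0.175
3: 3054/2368 ≈ 1.290 → |1.290 − 1.250| = 0.040

3, 1, 2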